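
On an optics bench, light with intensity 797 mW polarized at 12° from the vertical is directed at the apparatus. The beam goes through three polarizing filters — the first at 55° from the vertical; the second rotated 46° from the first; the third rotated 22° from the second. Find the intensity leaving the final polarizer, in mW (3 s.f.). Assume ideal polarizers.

I ≈ 177 mW

By Malus's law, I₁ = 797 mW · cos²(43°) = 426.3 mW.
I₂ = I₁ · cos²(46°) = 426.3 · 0.4826 = 205.7 mW.
I₃ = I₂ · cos²(22°) = 205.7 · 0.8597 = 176.8 mW.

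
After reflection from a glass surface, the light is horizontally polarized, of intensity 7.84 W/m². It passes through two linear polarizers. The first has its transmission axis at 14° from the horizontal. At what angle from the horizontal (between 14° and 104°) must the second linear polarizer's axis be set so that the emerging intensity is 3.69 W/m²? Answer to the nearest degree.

By Malus's law, I₁ = I₀ cos²(14° − 0°) = I₀ cos²(14°) = 0.9415 I₀.
Target fraction: 3.69 / 7.84 W/m² = 0.4707 of I₀.
Need I₂/I₀ = 0.4707, so cos²(θ − 14°) = 0.4707 / 0.9415 = 0.4999.
θ − 14° = arccos(√0.4999) = 45.0°, giving θ ≈ 14 + 45.0 = 59.0°.

θ ≈ 59°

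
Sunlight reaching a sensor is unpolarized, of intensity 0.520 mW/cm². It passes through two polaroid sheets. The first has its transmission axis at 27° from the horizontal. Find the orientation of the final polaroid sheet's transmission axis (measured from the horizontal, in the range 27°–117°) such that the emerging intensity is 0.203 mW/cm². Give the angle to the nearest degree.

θ ≈ 55°

Unpolarized light through the first polarizer → I₁ = ½ I₀, now polarized at 27°.
Target fraction: 0.203 / 0.520 mW/cm² = 0.3904 of I₀.
Need I₂/I₀ = 0.3904, so cos²(θ − 27°) = 0.3904 / 0.5 = 0.7808.
θ − 27° = arccos(√0.7808) = 27.9°, giving θ ≈ 27 + 27.9 = 54.9°.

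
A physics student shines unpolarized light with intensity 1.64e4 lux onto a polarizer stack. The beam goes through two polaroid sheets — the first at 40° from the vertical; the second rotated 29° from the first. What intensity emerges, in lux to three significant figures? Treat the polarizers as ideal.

I ≈ 6270 lux

Unpolarized light through the first polarizer → I₁ = 1.64e4 lux/2 = 8200 lux, polarized at 40°.
I₂ = I₁ · cos²(29°) = 8200 · 0.765 = 6273 lux.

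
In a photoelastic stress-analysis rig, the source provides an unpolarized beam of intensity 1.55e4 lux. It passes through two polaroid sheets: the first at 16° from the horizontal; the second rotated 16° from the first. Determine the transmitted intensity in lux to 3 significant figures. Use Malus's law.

I ≈ 7160 lux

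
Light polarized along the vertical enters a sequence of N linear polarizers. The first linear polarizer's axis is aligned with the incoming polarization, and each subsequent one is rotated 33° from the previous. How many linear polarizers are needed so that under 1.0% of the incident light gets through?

First polarizer is aligned with the polarization: full transmission.
Each further stage multiplies by cos²(33°) = 0.7034.
After N polarizers: T = 0.7034^(N−1). Require T < 0.010 ⇒ N−1 > ln(0.010)/ln(0.7034) = 13.09, so N−1 ≥ 14 and N = 15.
Check: N=15 gives T = 0.007254 < 0.010; N=14 gives T = 0.01031.

N = 15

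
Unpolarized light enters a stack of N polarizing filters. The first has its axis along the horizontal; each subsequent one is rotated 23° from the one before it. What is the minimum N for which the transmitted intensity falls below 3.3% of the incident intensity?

N = 18

First polarizer halves the unpolarized light: factor 1/2.
Each further stage multiplies by cos²(23°) = 0.8473.
After N polarizers: T = 0.5·0.8473^(N−1). Require T < 0.033 ⇒ N−1 > ln(0.033/0.5)/ln(0.8473) = 16.41, so N−1 ≥ 17 and N = 18.
Check: N=18 gives T = 0.02991 < 0.033; N=17 gives T = 0.0353.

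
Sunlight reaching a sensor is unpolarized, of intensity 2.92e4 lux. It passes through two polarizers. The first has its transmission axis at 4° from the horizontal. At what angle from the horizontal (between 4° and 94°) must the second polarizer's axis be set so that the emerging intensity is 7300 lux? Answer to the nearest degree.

θ ≈ 49°

Unpolarized light through the first polarizer → I₁ = ½ I₀, now polarized at 4°.
Target fraction: 7300 / 2.92e4 lux = 0.25 of I₀.
Need I₂/I₀ = 0.25, so cos²(θ − 4°) = 0.25 / 0.5 = 0.5.
θ − 4° = arccos(√0.5) = 45.0°, giving θ ≈ 4 + 45.0 = 49.0°.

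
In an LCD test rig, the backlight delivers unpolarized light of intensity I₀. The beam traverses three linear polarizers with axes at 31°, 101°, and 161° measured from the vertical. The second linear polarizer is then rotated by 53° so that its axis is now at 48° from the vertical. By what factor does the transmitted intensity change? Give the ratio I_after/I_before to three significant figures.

Before rotation:
Unpolarized light through the first polarizer → I₁ = ½ I₀, now polarized at 31°.
I₂ = I₁ cos²(101° − 31°) = 0.5 I₀ · cos²(70°) = 0.05849 I₀.
I₃ = I₂ cos²(161° − 101°) = 0.05849 I₀ · cos²(60°) = 0.01462 I₀.
After rotation:
Unpolarized light through the first polarizer → I₁ = ½ I₀, now polarized at 31°.
I₂ = I₁ cos²(48° − 31°) = 0.5 I₀ · cos²(17°) = 0.4573 I₀.
Angle between axes 2 and 3: 67°. I₃ = 0.4573 I₀ · cos²(67°) = 0.06981 I₀.
Ratio = 0.06981 / 0.01462 = 4.774.

I_new/I_old ≈ 4.77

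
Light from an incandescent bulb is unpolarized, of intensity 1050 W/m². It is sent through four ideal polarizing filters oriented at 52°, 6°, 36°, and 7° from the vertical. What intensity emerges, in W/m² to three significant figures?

I ≈ 145 W/m²

Unpolarized light through the first polarizer → I₁ = 1050 W/m²/2 = 525 W/m², polarized at 52°.
I₂ = I₁ · cos²(46°) = 525 · 0.4826 = 253.3 W/m².
I₃ = I₂ · cos²(30°) = 253.3 · 0.75 = 190 W/m².
I₄ = I₃ · cos²(29°) = 190 · 0.765 = 145.3 W/m².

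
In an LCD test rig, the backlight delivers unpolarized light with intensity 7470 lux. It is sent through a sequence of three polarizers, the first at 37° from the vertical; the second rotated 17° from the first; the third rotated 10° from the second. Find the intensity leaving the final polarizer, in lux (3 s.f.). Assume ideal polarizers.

Unpolarized light through the first polarizer → I₁ = 7470 lux/2 = 3735 lux, polarized at 37°.
I₂ = I₁ · cos²(17°) = 3735 · 0.9145 = 3416 lux.
I₃ = I₂ · cos²(10°) = 3416 · 0.9698 = 3313 lux.

I ≈ 3310 lux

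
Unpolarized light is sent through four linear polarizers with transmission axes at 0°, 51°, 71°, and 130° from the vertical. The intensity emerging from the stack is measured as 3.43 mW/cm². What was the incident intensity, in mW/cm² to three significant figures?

I₀ ≈ 73.9 mW/cm²

Unpolarized light through the first polarizer → I₁ = ½ I₀, now polarized at 0°.
I₂ = I₁ cos²(51° − 0°) = 0.5 I₀ · cos²(51°) = 0.198 I₀.
I₃ = I₂ cos²(71° − 51°) = 0.198 I₀ · cos²(20°) = 0.1749 I₀.
I₄ = I₃ cos²(130° − 71°) = 0.1749 I₀ · cos²(59°) = 0.04638 I₀.
So 3.43 mW/cm² = 0.04638 I₀, giving I₀ = 3.43/0.04638 = 73.95 mW/cm².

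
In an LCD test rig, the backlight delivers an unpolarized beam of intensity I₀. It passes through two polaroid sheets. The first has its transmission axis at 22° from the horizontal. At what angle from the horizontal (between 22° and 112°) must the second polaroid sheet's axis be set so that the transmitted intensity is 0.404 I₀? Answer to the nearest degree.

Unpolarized light through the first polarizer → I₁ = ½ I₀, now polarized at 22°.
Need I₂/I₀ = 0.404, so cos²(θ − 22°) = 0.404 / 0.5 = 0.808.
θ − 22° = arccos(√0.808) = 26.0°, giving θ ≈ 22 + 26.0 = 48.0°.

θ ≈ 48°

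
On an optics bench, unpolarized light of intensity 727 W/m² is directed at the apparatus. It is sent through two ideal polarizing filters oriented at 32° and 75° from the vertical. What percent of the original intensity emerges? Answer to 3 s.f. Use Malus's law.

Unpolarized light through the first polarizer → I₁ = 727 W/m²/2 = 363.5 W/m², polarized at 32°.
I₂ = I₁ · cos²(43°) = 363.5 · 0.5349 = 194.4 W/m².
That is 26.74% of the incident intensity.

≈ 26.7%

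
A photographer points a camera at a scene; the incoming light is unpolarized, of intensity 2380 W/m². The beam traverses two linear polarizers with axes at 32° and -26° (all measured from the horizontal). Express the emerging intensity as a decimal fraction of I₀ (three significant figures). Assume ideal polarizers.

Unpolarized light through the first polarizer → I₁ = 2380 W/m²/2 = 1190 W/m², polarized at 32°.
I₂ = I₁ · cos²(58°) = 1190 · 0.2808 = 334.2 W/m².
Transmitted fraction = 0.1404.

I/I₀ ≈ 0.140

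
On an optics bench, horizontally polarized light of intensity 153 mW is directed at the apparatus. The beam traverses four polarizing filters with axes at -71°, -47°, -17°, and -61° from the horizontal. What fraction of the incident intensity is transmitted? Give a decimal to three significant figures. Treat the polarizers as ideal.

By Malus's law, I₁ = 153 mW · cos²(71°) = 16.22 mW.
I₂ = I₁ · cos²(24°) = 16.22 · 0.8346 = 13.53 mW.
I₃ = I₂ · cos²(30°) = 13.53 · 0.75 = 10.15 mW.
I₄ = I₃ · cos²(44°) = 10.15 · 0.5174 = 5.252 mW.
Transmitted fraction = 0.03433.

I/I₀ ≈ 0.0343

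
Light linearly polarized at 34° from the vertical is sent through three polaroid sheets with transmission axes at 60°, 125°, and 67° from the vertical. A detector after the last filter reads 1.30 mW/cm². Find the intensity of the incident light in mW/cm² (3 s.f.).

By Malus's law, I₁ = I₀ cos²(60° − 34°) = I₀ cos²(26°) = 0.8078 I₀.
I₂ = I₁ cos²(125° − 60°) = 0.8078 I₀ · cos²(65°) = 0.1443 I₀.
I₃ = I₂ cos²(67° − 125°) = 0.1443 I₀ · cos²(58°) = 0.04052 I₀.
So 1.30 mW/cm² = 0.04052 I₀, giving I₀ = 1.30/0.04052 = 32.09 mW/cm².

I₀ ≈ 32.1 mW/cm²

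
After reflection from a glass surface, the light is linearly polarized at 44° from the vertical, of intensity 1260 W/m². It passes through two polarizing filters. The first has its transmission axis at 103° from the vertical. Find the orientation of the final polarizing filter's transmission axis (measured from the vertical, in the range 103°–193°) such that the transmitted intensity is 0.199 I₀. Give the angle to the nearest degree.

By Malus's law, I₁ = I₀ cos²(103° − 44°) = I₀ cos²(59°) = 0.2653 I₀.
Need I₂/I₀ = 0.199, so cos²(θ − 103°) = 0.199 / 0.2653 = 0.7502.
θ − 103° = arccos(√0.7502) = 30.0°, giving θ ≈ 103 + 30.0 = 133.0°.

θ ≈ 133°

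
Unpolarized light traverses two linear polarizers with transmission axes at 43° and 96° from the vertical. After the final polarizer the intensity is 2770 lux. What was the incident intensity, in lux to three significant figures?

I₀ ≈ 1.53e4 lux

Unpolarized light through the first polarizer → I₁ = ½ I₀, now polarized at 43°.
I₂ = I₁ cos²(96° − 43°) = 0.5 I₀ · cos²(53°) = 0.1811 I₀.
So 2770 lux = 0.1811 I₀, giving I₀ = 2770/0.1811 = 1.53e+04 lux.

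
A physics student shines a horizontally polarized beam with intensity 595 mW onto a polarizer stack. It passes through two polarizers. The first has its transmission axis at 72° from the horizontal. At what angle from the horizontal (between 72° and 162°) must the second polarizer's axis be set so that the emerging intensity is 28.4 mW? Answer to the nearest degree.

θ ≈ 117°

I₁ = I₀ cos²(72° − 0°) = I₀ cos²(72°) = 0.09549 I₀.
Target fraction: 28.4 / 595 mW = 0.04773 of I₀.
Need I₂/I₀ = 0.04773, so cos²(θ − 72°) = 0.04773 / 0.09549 = 0.4998.
θ − 72° = arccos(√0.4998) = 45.0°, giving θ ≈ 72 + 45.0 = 117.0°.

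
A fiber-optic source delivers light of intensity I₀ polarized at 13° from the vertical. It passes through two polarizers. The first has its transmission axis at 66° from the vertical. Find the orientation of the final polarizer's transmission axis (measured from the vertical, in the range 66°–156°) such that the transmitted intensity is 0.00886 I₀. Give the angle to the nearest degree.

θ ≈ 147°

By Malus's law, I₁ = I₀ cos²(66° − 13°) = I₀ cos²(53°) = 0.3622 I₀.
Need I₂/I₀ = 0.00886, so cos²(θ − 66°) = 0.00886 / 0.3622 = 0.02446.
θ − 66° = arccos(√0.02446) = 81.0°, giving θ ≈ 66 + 81.0 = 147.0°.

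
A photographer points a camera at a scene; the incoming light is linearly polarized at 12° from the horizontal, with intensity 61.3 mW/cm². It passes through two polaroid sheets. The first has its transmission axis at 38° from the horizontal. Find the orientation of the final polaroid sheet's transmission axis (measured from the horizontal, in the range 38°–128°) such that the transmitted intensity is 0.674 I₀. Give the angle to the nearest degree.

I₁ = I₀ cos²(38° − 12°) = I₀ cos²(26°) = 0.8078 I₀.
Need I₂/I₀ = 0.674, so cos²(θ − 38°) = 0.674 / 0.8078 = 0.8343.
θ − 38° = arccos(√0.8343) = 24.0°, giving θ ≈ 38 + 24.0 = 62.0°.

θ ≈ 62°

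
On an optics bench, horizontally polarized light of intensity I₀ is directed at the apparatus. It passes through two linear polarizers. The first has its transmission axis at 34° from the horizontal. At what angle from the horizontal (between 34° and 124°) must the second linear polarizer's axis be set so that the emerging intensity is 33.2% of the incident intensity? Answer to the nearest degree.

I₁ = I₀ cos²(34° − 0°) = I₀ cos²(34°) = 0.6873 I₀.
Need I₂/I₀ = 0.332, so cos²(θ − 34°) = 0.332 / 0.6873 = 0.483.
θ − 34° = arccos(√0.483) = 46.0°, giving θ ≈ 34 + 46.0 = 80.0°.

θ ≈ 80°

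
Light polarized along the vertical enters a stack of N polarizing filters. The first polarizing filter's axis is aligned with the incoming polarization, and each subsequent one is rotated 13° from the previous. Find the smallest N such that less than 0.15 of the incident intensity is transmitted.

N = 38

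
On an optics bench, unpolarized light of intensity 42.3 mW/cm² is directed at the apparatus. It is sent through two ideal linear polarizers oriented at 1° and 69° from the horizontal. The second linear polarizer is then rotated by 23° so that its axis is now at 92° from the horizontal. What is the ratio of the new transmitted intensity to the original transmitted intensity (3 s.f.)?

I_new/I_old ≈ 0.00217

Before rotation:
Unpolarized light through the first polarizer → I₁ = ½ I₀, now polarized at 1°.
I₂ = I₁ cos²(69° − 1°) = 0.5 I₀ · cos²(68°) = 0.07017 I₀.
After rotation:
Unpolarized light through the first polarizer → I₁ = ½ I₀, now polarized at 1°.
Angle between axes 1 and 2: 89°. I₂ = 0.5 I₀ · cos²(89°) = 0.0001523 I₀.
Ratio = 0.0001523 / 0.07017 = 0.002171.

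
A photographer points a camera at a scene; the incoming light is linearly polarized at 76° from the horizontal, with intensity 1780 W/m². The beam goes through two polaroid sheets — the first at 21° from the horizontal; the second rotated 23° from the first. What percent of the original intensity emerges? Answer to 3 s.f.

≈ 27.9%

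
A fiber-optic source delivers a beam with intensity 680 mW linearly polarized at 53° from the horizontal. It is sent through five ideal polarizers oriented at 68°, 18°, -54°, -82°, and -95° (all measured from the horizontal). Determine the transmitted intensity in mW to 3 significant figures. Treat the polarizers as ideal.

I ≈ 18.5 mW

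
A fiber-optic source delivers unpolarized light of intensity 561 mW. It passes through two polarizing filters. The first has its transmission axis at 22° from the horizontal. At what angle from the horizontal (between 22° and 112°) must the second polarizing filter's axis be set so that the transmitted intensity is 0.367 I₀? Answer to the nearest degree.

θ ≈ 53°

Unpolarized light through the first polarizer → I₁ = ½ I₀, now polarized at 22°.
Need I₂/I₀ = 0.367, so cos²(θ − 22°) = 0.367 / 0.5 = 0.734.
θ − 22° = arccos(√0.734) = 31.0°, giving θ ≈ 22 + 31.0 = 53.0°.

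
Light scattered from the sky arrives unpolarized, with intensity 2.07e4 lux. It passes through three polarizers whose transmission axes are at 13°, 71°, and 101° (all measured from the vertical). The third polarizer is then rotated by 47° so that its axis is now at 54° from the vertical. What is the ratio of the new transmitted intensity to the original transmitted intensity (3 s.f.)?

Before rotation:
Unpolarized light through the first polarizer → I₁ = ½ I₀, now polarized at 13°.
I₂ = I₁ cos²(71° − 13°) = 0.5 I₀ · cos²(58°) = 0.1404 I₀.
I₃ = I₂ cos²(101° − 71°) = 0.1404 I₀ · cos²(30°) = 0.1053 I₀.
After rotation:
Unpolarized light through the first polarizer → I₁ = ½ I₀, now polarized at 13°.
I₂ = I₁ cos²(71° − 13°) = 0.5 I₀ · cos²(58°) = 0.1404 I₀.
I₃ = I₂ cos²(54° − 71°) = 0.1404 I₀ · cos²(17°) = 0.1284 I₀.
Ratio = 0.1284 / 0.1053 = 1.219.

I_new/I_old ≈ 1.22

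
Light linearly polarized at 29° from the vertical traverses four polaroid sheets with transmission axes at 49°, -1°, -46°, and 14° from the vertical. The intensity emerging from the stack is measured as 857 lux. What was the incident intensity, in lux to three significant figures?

I₀ ≈ 1.88e4 lux

I₁ = I₀ cos²(49° − 29°) = I₀ cos²(20°) = 0.883 I₀.
I₂ = I₁ cos²(-1° − 49°) = 0.883 I₀ · cos²(50°) = 0.3648 I₀.
I₃ = I₂ cos²(-46° + 1°) = 0.3648 I₀ · cos²(45°) = 0.1824 I₀.
I₄ = I₃ cos²(14° + 46°) = 0.1824 I₀ · cos²(60°) = 0.04561 I₀.
So 857 lux = 0.04561 I₀, giving I₀ = 857/0.04561 = 1.879e+04 lux.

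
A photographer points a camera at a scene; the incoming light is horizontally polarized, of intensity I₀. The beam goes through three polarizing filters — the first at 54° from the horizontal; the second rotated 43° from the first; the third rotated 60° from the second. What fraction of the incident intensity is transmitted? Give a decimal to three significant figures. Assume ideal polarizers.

≈ 0.0462 I₀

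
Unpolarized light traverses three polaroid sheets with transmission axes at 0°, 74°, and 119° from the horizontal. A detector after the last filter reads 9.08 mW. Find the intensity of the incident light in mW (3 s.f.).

I₀ ≈ 478 mW

Unpolarized light through the first polarizer → I₁ = ½ I₀, now polarized at 0°.
I₂ = I₁ cos²(74° − 0°) = 0.5 I₀ · cos²(74°) = 0.03799 I₀.
I₃ = I₂ cos²(119° − 74°) = 0.03799 I₀ · cos²(45°) = 0.01899 I₀.
So 9.08 mW = 0.01899 I₀, giving I₀ = 9.08/0.01899 = 478 mW.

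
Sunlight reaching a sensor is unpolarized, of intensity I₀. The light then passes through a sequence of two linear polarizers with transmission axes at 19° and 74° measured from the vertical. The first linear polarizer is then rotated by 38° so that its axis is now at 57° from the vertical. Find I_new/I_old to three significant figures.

Before rotation:
Unpolarized light through the first polarizer → I₁ = ½ I₀, now polarized at 19°.
I₂ = I₁ cos²(74° − 19°) = 0.5 I₀ · cos²(55°) = 0.1645 I₀.
After rotation:
Unpolarized light through the first polarizer → I₁ = ½ I₀, now polarized at 57°.
I₂ = I₁ cos²(74° − 57°) = 0.5 I₀ · cos²(17°) = 0.4573 I₀.
Ratio = 0.4573 / 0.1645 = 2.78.

I_new/I_old ≈ 2.78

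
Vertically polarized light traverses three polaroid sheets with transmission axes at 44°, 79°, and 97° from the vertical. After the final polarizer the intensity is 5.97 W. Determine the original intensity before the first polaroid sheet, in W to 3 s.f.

I₁ = I₀ cos²(44° − 0°) = I₀ cos²(44°) = 0.5174 I₀.
I₂ = I₁ cos²(79° − 44°) = 0.5174 I₀ · cos²(35°) = 0.3472 I₀.
I₃ = I₂ cos²(97° − 79°) = 0.3472 I₀ · cos²(18°) = 0.3141 I₀.
So 5.97 W = 0.3141 I₀, giving I₀ = 5.97/0.3141 = 19.01 W.

I₀ ≈ 19.0 W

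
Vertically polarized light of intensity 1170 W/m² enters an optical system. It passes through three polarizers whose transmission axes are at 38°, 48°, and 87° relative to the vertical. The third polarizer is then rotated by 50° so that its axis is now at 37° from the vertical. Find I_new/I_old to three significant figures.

I_new/I_old ≈ 1.60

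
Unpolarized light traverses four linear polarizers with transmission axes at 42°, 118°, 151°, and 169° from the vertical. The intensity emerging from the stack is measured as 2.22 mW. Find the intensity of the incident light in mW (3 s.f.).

I₀ ≈ 119 mW

Unpolarized light through the first polarizer → I₁ = ½ I₀, now polarized at 42°.
I₂ = I₁ cos²(118° − 42°) = 0.5 I₀ · cos²(76°) = 0.02926 I₀.
I₃ = I₂ cos²(151° − 118°) = 0.02926 I₀ · cos²(33°) = 0.02058 I₀.
I₄ = I₃ cos²(169° − 151°) = 0.02058 I₀ · cos²(18°) = 0.01862 I₀.
So 2.22 mW = 0.01862 I₀, giving I₀ = 2.22/0.01862 = 119.2 mW.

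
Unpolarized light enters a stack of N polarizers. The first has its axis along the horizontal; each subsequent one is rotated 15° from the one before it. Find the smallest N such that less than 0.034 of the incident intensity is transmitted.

N = 40

First polarizer halves the unpolarized light: factor 1/2.
Each further stage multiplies by cos²(15°) = 0.933.
After N polarizers: T = 0.5·0.933^(N−1). Require T < 0.034 ⇒ N−1 > ln(0.034/0.5)/ln(0.933) = 38.77, so N−1 ≥ 39 and N = 40.
Check: N=40 gives T = 0.03346 < 0.034; N=39 gives T = 0.03587.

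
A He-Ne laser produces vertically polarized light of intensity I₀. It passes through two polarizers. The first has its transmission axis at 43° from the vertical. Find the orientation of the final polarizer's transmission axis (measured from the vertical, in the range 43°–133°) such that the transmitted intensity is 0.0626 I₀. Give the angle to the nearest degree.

θ ≈ 113°

I₁ = I₀ cos²(43° − 0°) = I₀ cos²(43°) = 0.5349 I₀.
Need I₂/I₀ = 0.0626, so cos²(θ − 43°) = 0.0626 / 0.5349 = 0.117.
θ − 43° = arccos(√0.117) = 70.0°, giving θ ≈ 43 + 70.0 = 113.0°.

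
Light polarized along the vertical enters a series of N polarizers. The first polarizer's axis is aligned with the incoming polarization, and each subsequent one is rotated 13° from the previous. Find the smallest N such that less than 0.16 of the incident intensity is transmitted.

N = 37

First polarizer is aligned with the polarization: full transmission.
Each further stage multiplies by cos²(13°) = 0.9494.
After N polarizers: T = 0.9494^(N−1). Require T < 0.16 ⇒ N−1 > ln(0.16)/ln(0.9494) = 35.29, so N−1 ≥ 36 and N = 37.
Check: N=37 gives T = 0.1542 < 0.16; N=36 gives T = 0.1624.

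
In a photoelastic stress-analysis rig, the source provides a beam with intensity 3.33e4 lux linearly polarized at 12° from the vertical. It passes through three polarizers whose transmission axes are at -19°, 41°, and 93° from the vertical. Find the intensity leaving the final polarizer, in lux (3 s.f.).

I ≈ 2320 lux

I₁ = 3.33e4 lux · cos²(31°) = 2.447e+04 lux.
I₂ = I₁ · cos²(60°) = 2.447e+04 · 0.25 = 6117 lux.
I₃ = I₂ · cos²(52°) = 6117 · 0.379 = 2318 lux.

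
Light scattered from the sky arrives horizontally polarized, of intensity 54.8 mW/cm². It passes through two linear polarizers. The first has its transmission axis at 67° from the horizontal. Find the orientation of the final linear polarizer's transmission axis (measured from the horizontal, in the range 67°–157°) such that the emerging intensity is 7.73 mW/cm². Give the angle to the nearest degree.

By Malus's law, I₁ = I₀ cos²(67° − 0°) = I₀ cos²(67°) = 0.1527 I₀.
Target fraction: 7.73 / 54.8 mW/cm² = 0.1411 of I₀.
Need I₂/I₀ = 0.1411, so cos²(θ − 67°) = 0.1411 / 0.1527 = 0.9239.
θ − 67° = arccos(√0.9239) = 16.0°, giving θ ≈ 67 + 16.0 = 83.0°.

θ ≈ 83°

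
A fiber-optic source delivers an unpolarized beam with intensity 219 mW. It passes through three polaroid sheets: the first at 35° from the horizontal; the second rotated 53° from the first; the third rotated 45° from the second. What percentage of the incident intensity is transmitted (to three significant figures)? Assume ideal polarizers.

≈ 9.05%

Unpolarized light through the first polarizer → I₁ = 219 mW/2 = 109.5 mW, polarized at 35°.
I₂ = I₁ · cos²(53°) = 109.5 · 0.3622 = 39.66 mW.
I₃ = I₂ · cos²(45°) = 39.66 · 0.5 = 19.83 mW.
That is 9.055% of the incident intensity.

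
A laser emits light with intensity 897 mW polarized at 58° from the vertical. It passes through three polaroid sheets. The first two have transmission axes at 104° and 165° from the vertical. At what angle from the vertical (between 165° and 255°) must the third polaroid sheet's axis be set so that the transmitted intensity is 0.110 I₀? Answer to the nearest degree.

θ ≈ 175°

I₁ = I₀ cos²(104° − 58°) = I₀ cos²(46°) = 0.4826 I₀.
I₂ = I₁ cos²(165° − 104°) = 0.4826 I₀ · cos²(61°) = 0.1134 I₀.
Need I₃/I₀ = 0.11, so cos²(θ − 165°) = 0.11 / 0.1134 = 0.9699.
θ − 165° = arccos(√0.9699) = 10.0°, giving θ ≈ 165 + 10.0 = 175.0°.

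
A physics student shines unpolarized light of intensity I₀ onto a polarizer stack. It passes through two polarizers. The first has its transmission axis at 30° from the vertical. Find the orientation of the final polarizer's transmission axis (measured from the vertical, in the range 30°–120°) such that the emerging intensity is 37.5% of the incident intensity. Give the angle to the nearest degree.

Unpolarized light through the first polarizer → I₁ = ½ I₀, now polarized at 30°.
Need I₂/I₀ = 0.375, so cos²(θ − 30°) = 0.375 / 0.5 = 0.75.
θ − 30° = arccos(√0.75) = 30.0°, giving θ ≈ 30 + 30.0 = 60.0°.

θ ≈ 60°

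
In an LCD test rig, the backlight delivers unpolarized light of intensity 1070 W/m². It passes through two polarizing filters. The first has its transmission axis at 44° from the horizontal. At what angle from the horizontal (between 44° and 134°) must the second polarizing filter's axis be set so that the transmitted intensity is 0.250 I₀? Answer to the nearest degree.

Unpolarized light through the first polarizer → I₁ = ½ I₀, now polarized at 44°.
Need I₂/I₀ = 0.25, so cos²(θ − 44°) = 0.25 / 0.5 = 0.5.
θ − 44° = arccos(√0.5) = 45.0°, giving θ ≈ 44 + 45.0 = 89.0°.

θ ≈ 89°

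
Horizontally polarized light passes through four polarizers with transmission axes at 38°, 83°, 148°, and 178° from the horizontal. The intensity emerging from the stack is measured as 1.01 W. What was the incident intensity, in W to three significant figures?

I₁ = I₀ cos²(38° − 0°) = I₀ cos²(38°) = 0.621 I₀.
I₂ = I₁ cos²(83° − 38°) = 0.621 I₀ · cos²(45°) = 0.3105 I₀.
I₃ = I₂ cos²(148° − 83°) = 0.3105 I₀ · cos²(65°) = 0.05545 I₀.
I₄ = I₃ cos²(178° − 148°) = 0.05545 I₀ · cos²(30°) = 0.04159 I₀.
So 1.01 W = 0.04159 I₀, giving I₀ = 1.01/0.04159 = 24.28 W.

I₀ ≈ 24.3 W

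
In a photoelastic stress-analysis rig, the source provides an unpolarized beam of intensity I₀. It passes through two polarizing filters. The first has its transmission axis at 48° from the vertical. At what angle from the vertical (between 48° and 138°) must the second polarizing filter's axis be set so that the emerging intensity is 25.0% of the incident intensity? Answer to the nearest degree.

θ ≈ 93°

Unpolarized light through the first polarizer → I₁ = ½ I₀, now polarized at 48°.
Need I₂/I₀ = 0.25, so cos²(θ − 48°) = 0.25 / 0.5 = 0.5.
θ − 48° = arccos(√0.5) = 45.0°, giving θ ≈ 48 + 45.0 = 93.0°.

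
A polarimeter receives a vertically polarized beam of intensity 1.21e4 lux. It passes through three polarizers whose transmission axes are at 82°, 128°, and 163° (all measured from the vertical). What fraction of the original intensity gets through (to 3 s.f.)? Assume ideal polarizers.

I₁ = 1.21e4 lux · cos²(82°) = 234.4 lux.
I₂ = I₁ · cos²(46°) = 234.4 · 0.4826 = 113.1 lux.
I₃ = I₂ · cos²(35°) = 113.1 · 0.671 = 75.89 lux.
Transmitted fraction = 0.006272.

I/I₀ ≈ 0.00627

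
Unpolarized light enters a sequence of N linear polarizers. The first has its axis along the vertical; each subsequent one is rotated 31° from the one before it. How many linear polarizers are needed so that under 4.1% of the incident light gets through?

N = 10

First polarizer halves the unpolarized light: factor 1/2.
Each further stage multiplies by cos²(31°) = 0.7347.
After N polarizers: T = 0.5·0.7347^(N−1). Require T < 0.041 ⇒ N−1 > ln(0.041/0.5)/ln(0.7347) = 8.11, so N−1 ≥ 9 and N = 10.
Check: N=10 gives T = 0.0312 < 0.041; N=9 gives T = 0.04246.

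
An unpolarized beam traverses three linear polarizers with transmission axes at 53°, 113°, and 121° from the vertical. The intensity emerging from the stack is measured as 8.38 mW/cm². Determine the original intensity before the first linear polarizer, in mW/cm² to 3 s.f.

Unpolarized light through the first polarizer → I₁ = ½ I₀, now polarized at 53°.
I₂ = I₁ cos²(113° − 53°) = 0.5 I₀ · cos²(60°) = 0.125 I₀.
I₃ = I₂ cos²(121° − 113°) = 0.125 I₀ · cos²(8°) = 0.1226 I₀.
So 8.38 mW/cm² = 0.1226 I₀, giving I₀ = 8.38/0.1226 = 68.36 mW/cm².

I₀ ≈ 68.4 mW/cm²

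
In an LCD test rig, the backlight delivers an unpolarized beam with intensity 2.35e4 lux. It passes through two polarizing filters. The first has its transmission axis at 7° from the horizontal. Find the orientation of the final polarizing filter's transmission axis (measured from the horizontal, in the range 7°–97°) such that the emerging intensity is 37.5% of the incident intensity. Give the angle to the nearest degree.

θ ≈ 37°

Unpolarized light through the first polarizer → I₁ = ½ I₀, now polarized at 7°.
Need I₂/I₀ = 0.375, so cos²(θ − 7°) = 0.375 / 0.5 = 0.75.
θ − 7° = arccos(√0.75) = 30.0°, giving θ ≈ 7 + 30.0 = 37.0°.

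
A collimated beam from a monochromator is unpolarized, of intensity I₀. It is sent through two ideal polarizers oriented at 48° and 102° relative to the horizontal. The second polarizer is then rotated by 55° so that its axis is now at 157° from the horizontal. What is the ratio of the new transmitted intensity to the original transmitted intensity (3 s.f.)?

Before rotation:
Unpolarized light through the first polarizer → I₁ = ½ I₀, now polarized at 48°.
I₂ = I₁ cos²(102° − 48°) = 0.5 I₀ · cos²(54°) = 0.1727 I₀.
After rotation:
Unpolarized light through the first polarizer → I₁ = ½ I₀, now polarized at 48°.
Angle between axes 1 and 2: 71°. I₂ = 0.5 I₀ · cos²(71°) = 0.053 I₀.
Ratio = 0.053 / 0.1727 = 0.3068.

I_new/I_old ≈ 0.307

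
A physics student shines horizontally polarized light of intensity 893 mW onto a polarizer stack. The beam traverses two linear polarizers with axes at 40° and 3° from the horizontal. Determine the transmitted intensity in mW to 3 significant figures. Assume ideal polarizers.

I ≈ 334 mW

I₁ = 893 mW · cos²(40°) = 524 mW.
I₂ = I₁ · cos²(37°) = 524 · 0.6378 = 334.2 mW.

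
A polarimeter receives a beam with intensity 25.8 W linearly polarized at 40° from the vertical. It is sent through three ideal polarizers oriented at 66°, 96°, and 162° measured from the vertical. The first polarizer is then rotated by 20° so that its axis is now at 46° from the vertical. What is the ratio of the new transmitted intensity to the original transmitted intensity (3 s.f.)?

I_new/I_old ≈ 0.675

Before rotation:
By Malus's law, I₁ = I₀ cos²(66° − 40°) = I₀ cos²(26°) = 0.8078 I₀.
I₂ = I₁ cos²(96° − 66°) = 0.8078 I₀ · cos²(30°) = 0.6059 I₀.
I₃ = I₂ cos²(162° − 96°) = 0.6059 I₀ · cos²(66°) = 0.1002 I₀.
After rotation:
I₁ = I₀ cos²(46° − 40°) = I₀ cos²(6°) = 0.9891 I₀.
I₂ = I₁ cos²(96° − 46°) = 0.9891 I₀ · cos²(50°) = 0.4087 I₀.
I₃ = I₂ cos²(162° − 96°) = 0.4087 I₀ · cos²(66°) = 0.06761 I₀.
Ratio = 0.06761 / 0.1002 = 0.6745.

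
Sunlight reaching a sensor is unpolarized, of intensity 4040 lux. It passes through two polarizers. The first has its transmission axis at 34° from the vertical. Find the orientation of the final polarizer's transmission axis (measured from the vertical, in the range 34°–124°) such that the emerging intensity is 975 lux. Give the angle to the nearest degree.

θ ≈ 80°

Unpolarized light through the first polarizer → I₁ = ½ I₀, now polarized at 34°.
Target fraction: 975 / 4040 lux = 0.2413 of I₀.
Need I₂/I₀ = 0.2413, so cos²(θ − 34°) = 0.2413 / 0.5 = 0.4827.
θ − 34° = arccos(√0.4827) = 46.0°, giving θ ≈ 34 + 46.0 = 80.0°.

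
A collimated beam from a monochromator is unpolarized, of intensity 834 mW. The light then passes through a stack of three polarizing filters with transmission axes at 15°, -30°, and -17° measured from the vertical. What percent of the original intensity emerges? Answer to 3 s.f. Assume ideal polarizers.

Unpolarized light through the first polarizer → I₁ = 834 mW/2 = 417 mW, polarized at 15°.
I₂ = I₁ · cos²(45°) = 417 · 0.5 = 208.5 mW.
I₃ = I₂ · cos²(13°) = 208.5 · 0.9494 = 197.9 mW.
That is 23.73% of the incident intensity.

≈ 23.7%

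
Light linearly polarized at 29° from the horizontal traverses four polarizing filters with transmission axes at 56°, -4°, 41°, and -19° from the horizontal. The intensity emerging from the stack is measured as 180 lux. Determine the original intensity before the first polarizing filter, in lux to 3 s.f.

I₁ = I₀ cos²(56° − 29°) = I₀ cos²(27°) = 0.7939 I₀.
I₂ = I₁ cos²(-4° − 56°) = 0.7939 I₀ · cos²(60°) = 0.1985 I₀.
I₃ = I₂ cos²(41° + 4°) = 0.1985 I₀ · cos²(45°) = 0.09924 I₀.
I₄ = I₃ cos²(-19° − 41°) = 0.09924 I₀ · cos²(60°) = 0.02481 I₀.
So 180 lux = 0.02481 I₀, giving I₀ = 180/0.02481 = 7255 lux.

I₀ ≈ 7260 lux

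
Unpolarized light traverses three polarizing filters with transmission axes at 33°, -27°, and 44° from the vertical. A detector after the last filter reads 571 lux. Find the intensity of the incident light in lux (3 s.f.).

I₀ ≈ 4.31e4 lux

Unpolarized light through the first polarizer → I₁ = ½ I₀, now polarized at 33°.
I₂ = I₁ cos²(-27° − 33°) = 0.5 I₀ · cos²(60°) = 0.125 I₀.
I₃ = I₂ cos²(44° + 27°) = 0.125 I₀ · cos²(71°) = 0.01325 I₀.
So 571 lux = 0.01325 I₀, giving I₀ = 571/0.01325 = 4.31e+04 lux.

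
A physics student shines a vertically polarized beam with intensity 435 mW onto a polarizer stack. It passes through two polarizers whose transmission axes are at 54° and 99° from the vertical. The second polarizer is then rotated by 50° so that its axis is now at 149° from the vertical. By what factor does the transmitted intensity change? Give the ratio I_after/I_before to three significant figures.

I_new/I_old ≈ 0.0152

Before rotation:
I₁ = I₀ cos²(54° − 0°) = I₀ cos²(54°) = 0.3455 I₀.
I₂ = I₁ cos²(99° − 54°) = 0.3455 I₀ · cos²(45°) = 0.1727 I₀.
After rotation:
I₁ = I₀ cos²(54° − 0°) = I₀ cos²(54°) = 0.3455 I₀.
Angle between axes 1 and 2: 85°. I₂ = 0.3455 I₀ · cos²(85°) = 0.002624 I₀.
Ratio = 0.002624 / 0.1727 = 0.01519.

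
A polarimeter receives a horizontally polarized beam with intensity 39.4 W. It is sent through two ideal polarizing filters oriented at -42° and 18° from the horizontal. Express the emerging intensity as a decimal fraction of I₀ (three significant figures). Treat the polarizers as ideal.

I/I₀ ≈ 0.138

By Malus's law, I₁ = 39.4 W · cos²(42°) = 21.76 W.
I₂ = I₁ · cos²(60°) = 21.76 · 0.25 = 5.44 W.
Transmitted fraction = 0.1381.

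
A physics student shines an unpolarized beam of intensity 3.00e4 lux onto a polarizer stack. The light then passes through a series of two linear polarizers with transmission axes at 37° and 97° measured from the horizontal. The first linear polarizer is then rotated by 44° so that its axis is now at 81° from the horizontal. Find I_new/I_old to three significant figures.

I_new/I_old ≈ 3.70

Before rotation:
Unpolarized light through the first polarizer → I₁ = ½ I₀, now polarized at 37°.
I₂ = I₁ cos²(97° − 37°) = 0.5 I₀ · cos²(60°) = 0.125 I₀.
After rotation:
Unpolarized light through the first polarizer → I₁ = ½ I₀, now polarized at 81°.
I₂ = I₁ cos²(97° − 81°) = 0.5 I₀ · cos²(16°) = 0.462 I₀.
Ratio = 0.462 / 0.125 = 3.696.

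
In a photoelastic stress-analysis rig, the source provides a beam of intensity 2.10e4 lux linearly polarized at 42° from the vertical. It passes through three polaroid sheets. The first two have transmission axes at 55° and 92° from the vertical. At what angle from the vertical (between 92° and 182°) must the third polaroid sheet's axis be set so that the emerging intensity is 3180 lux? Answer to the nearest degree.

θ ≈ 152°

I₁ = I₀ cos²(55° − 42°) = I₀ cos²(13°) = 0.9494 I₀.
I₂ = I₁ cos²(92° − 55°) = 0.9494 I₀ · cos²(37°) = 0.6055 I₀.
Target fraction: 3180 / 2.10e4 lux = 0.1514 of I₀.
Need I₃/I₀ = 0.1514, so cos²(θ − 92°) = 0.1514 / 0.6055 = 0.2501.
θ − 92° = arccos(√0.2501) = 60.0°, giving θ ≈ 92 + 60.0 = 152.0°.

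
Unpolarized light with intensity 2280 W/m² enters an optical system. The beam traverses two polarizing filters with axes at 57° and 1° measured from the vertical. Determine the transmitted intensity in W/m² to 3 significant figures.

I ≈ 356 W/m²

Unpolarized light through the first polarizer → I₁ = 2280 W/m²/2 = 1140 W/m², polarized at 57°.
I₂ = I₁ · cos²(56°) = 1140 · 0.3127 = 356.5 W/m².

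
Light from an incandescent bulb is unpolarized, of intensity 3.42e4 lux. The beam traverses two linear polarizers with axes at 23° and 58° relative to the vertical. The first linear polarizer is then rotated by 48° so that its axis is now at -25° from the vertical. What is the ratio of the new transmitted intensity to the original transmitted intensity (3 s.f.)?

I_new/I_old ≈ 0.0221

Before rotation:
Unpolarized light through the first polarizer → I₁ = ½ I₀, now polarized at 23°.
I₂ = I₁ cos²(58° − 23°) = 0.5 I₀ · cos²(35°) = 0.3355 I₀.
After rotation:
Unpolarized light through the first polarizer → I₁ = ½ I₀, now polarized at -25°.
I₂ = I₁ cos²(58° + 25°) = 0.5 I₀ · cos²(83°) = 0.007426 I₀.
Ratio = 0.007426 / 0.3355 = 0.02213.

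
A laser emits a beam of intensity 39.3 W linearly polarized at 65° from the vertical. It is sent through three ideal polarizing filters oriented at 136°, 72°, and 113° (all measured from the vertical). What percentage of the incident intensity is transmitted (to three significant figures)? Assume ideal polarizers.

≈ 1.16%

By Malus's law, I₁ = 39.3 W · cos²(71°) = 4.166 W.
I₂ = I₁ · cos²(64°) = 4.166 · 0.1922 = 0.8005 W.
I₃ = I₂ · cos²(41°) = 0.8005 · 0.5696 = 0.456 W.
That is 1.16% of the incident intensity.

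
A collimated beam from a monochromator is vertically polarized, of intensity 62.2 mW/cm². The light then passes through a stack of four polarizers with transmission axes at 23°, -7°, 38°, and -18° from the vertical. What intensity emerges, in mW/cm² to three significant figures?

By Malus's law, I₁ = 62.2 mW/cm² · cos²(23°) = 52.7 mW/cm².
I₂ = I₁ · cos²(30°) = 52.7 · 0.75 = 39.53 mW/cm².
I₃ = I₂ · cos²(45°) = 39.53 · 0.5 = 19.76 mW/cm².
I₄ = I₃ · cos²(56°) = 19.76 · 0.3127 = 6.18 mW/cm².

I ≈ 6.18 mW/cm²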